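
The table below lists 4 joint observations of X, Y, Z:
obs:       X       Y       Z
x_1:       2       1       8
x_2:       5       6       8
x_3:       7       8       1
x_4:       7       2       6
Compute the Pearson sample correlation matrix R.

Step 1 — column means:
  mean(X) = (2 + 5 + 7 + 7) / 4 = 21/4 = 5.25
  mean(Y) = (1 + 6 + 8 + 2) / 4 = 17/4 = 4.25
  mean(Z) = (8 + 8 + 1 + 6) / 4 = 23/4 = 5.75

Step 2 — sample variances and covariances s[i,j] = (1/(n-1)) · Σ_k (x_{k,i} - mean_i) · (x_{k,j} - mean_j), with n-1 = 3:
  s[X,X] = ((-3.25)·(-3.25) + (-0.25)·(-0.25) + (1.75)·(1.75) + (1.75)·(1.75)) / 3 = 16.75/3 = 5.5833
  s[X,Y] = ((-3.25)·(-3.25) + (-0.25)·(1.75) + (1.75)·(3.75) + (1.75)·(-2.25)) / 3 = 12.75/3 = 4.25
  s[X,Z] = ((-3.25)·(2.25) + (-0.25)·(2.25) + (1.75)·(-4.75) + (1.75)·(0.25)) / 3 = -15.75/3 = -5.25
  s[Y,Y] = ((-3.25)·(-3.25) + (1.75)·(1.75) + (3.75)·(3.75) + (-2.25)·(-2.25)) / 3 = 32.75/3 = 10.9167
  s[Y,Z] = ((-3.25)·(2.25) + (1.75)·(2.25) + (3.75)·(-4.75) + (-2.25)·(0.25)) / 3 = -21.75/3 = -7.25
  s[Z,Z] = ((2.25)·(2.25) + (2.25)·(2.25) + (-4.75)·(-4.75) + (0.25)·(0.25)) / 3 = 32.75/3 = 10.9167
  Sample standard deviations s_i = √(s[i,i]):
  s(X) = √(5.5833) = 2.3629
  s(Y) = √(10.9167) = 3.304
  s(Z) = √(10.9167) = 3.304

Step 3 — r_{ij} = s_{ij} / (s_i · s_j):
  r[X,X] = 1 (diagonal).
  r[X,Y] = 4.25 / (2.3629 · 3.304) = 4.25 / 7.8071 = 0.5444
  r[X,Z] = -5.25 / (2.3629 · 3.304) = -5.25 / 7.8071 = -0.6725
  r[Y,Y] = 1 (diagonal).
  r[Y,Z] = -7.25 / (3.304 · 3.304) = -7.25 / 10.9167 = -0.6641
  r[Z,Z] = 1 (diagonal).

R is symmetric with unit diagonal. Assembling:

R = [[1, 0.5444, -0.6725],
 [0.5444, 1, -0.6641],
 [-0.6725, -0.6641, 1]]


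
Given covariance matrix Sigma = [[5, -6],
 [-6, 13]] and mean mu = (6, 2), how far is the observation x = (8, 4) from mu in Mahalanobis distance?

Step 1 — centre the observation: (x - mu) = (2, 2).

Step 2 — invert Sigma. det(Sigma) = 5·13 - (-6)² = 29.
  Sigma^{-1} = (1/det) · [[d, -b], [-b, a]] = [[0.4483, 0.2069],
 [0.2069, 0.1724]].

Step 3 — form the quadratic (x - mu)^T · Sigma^{-1} · (x - mu):
  Sigma^{-1} · (x - mu) = (1.3103, 0.7586).
  (x - mu)^T · [Sigma^{-1} · (x - mu)] = (2)·(1.3103) + (2)·(0.7586) = 4.1379.

Step 4 — take square root: d = √(4.1379) ≈ 2.0342.

d(x, mu) = √(4.1379) ≈ 2.0342


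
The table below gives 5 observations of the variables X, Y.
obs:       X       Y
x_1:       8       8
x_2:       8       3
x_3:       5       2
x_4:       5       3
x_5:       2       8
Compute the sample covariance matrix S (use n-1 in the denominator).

Step 1 — column means:
  mean(X) = (8 + 8 + 5 + 5 + 2) / 5 = 28/5 = 5.6
  mean(Y) = (8 + 3 + 2 + 3 + 8) / 5 = 24/5 = 4.8

Step 2 — sample covariance S[i,j] = (1/(n-1)) · Σ_k (x_{k,i} - mean_i) · (x_{k,j} - mean_j), with n-1 = 4.
  S[X,X] = ((2.4)·(2.4) + (2.4)·(2.4) + (-0.6)·(-0.6) + (-0.6)·(-0.6) + (-3.6)·(-3.6)) / 4 = 25.2/4 = 6.3
  S[X,Y] = ((2.4)·(3.2) + (2.4)·(-1.8) + (-0.6)·(-2.8) + (-0.6)·(-1.8) + (-3.6)·(3.2)) / 4 = -5.4/4 = -1.35
  S[Y,Y] = ((3.2)·(3.2) + (-1.8)·(-1.8) + (-2.8)·(-2.8) + (-1.8)·(-1.8) + (3.2)·(3.2)) / 4 = 34.8/4 = 8.7

S is symmetric (S[j,i] = S[i,j]). Assembling:

S = [[6.3, -1.35],
 [-1.35, 8.7]]


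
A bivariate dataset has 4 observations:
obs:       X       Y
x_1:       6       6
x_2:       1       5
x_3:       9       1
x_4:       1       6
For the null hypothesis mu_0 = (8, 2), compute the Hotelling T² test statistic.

Step 1 — sample mean vector:
  mean(X) = (6 + 1 + 9 + 1) / 4 = 17/4 = 4.25
  mean(Y) = (6 + 5 + 1 + 6) / 4 = 18/4 = 4.5
  x̄ = (4.25, 4.5),  deviation x̄ - mu_0 = (4.25, 4.5) - (8, 2) = (-3.75, 2.5).

Step 2 — sample covariance matrix, S[i,j] = (1/(n-1)) · Σ_k (x_{k,i} - mean_i) · (x_{k,j} - mean_j), divisor n-1 = 3:
  S[X,X] = ((1.75)·(1.75) + (-3.25)·(-3.25) + (4.75)·(4.75) + (-3.25)·(-3.25)) / 3 = 46.75/3 = 15.5833
  S[X,Y] = ((1.75)·(1.5) + (-3.25)·(0.5) + (4.75)·(-3.5) + (-3.25)·(1.5)) / 3 = -20.5/3 = -6.8333
  S[Y,Y] = ((1.5)·(1.5) + (0.5)·(0.5) + (-3.5)·(-3.5) + (1.5)·(1.5)) / 3 = 17/3 = 5.6667
  S = [[15.5833, -6.8333],
 [-6.8333, 5.6667]].

Step 3 — invert S. det(S) = 15.5833·5.6667 - (-6.8333)² = 41.6111.
  S^{-1} = (1/det) · [[d, -b], [-b, a]] = [[0.1362, 0.1642],
 [0.1642, 0.3745]].

Step 4 — quadratic form (x̄ - mu_0)^T · S^{-1} · (x̄ - mu_0):
  S^{-1} · (x̄ - mu_0) = (-0.1001, 0.3204),
  (x̄ - mu_0)^T · [...] = (-3.75)·(-0.1001) + (2.5)·(0.3204) = 1.1766.

Step 5 — scale by n: T² = 4 · 1.1766 = 4.7063.

T² ≈ 4.7063


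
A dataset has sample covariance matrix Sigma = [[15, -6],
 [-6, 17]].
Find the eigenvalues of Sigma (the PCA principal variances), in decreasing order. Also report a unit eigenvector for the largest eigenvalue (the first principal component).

Step 1 — characteristic polynomial of 2×2 Sigma:
  det(Sigma - λI) = λ² - trace · λ + det = 0.
  trace = 15 + 17 = 32, det = 15·17 - (-6)² = 219.
Step 2 — discriminant:
  Δ = trace² - 4·det = 1024 - 876 = 148.
Step 3 — eigenvalues:
  λ = (trace ± √Δ)/2 = (32 ± 12.1655)/2,
  λ_1 = 22.0828,  λ_2 = 9.9172.

Step 4 — unit eigenvector for λ_1: solve (Sigma - λ_1 I)v = 0. First row:
  (15 - 22.0828)·v_x + (-6)·v_y = 0, i.e. (-7.0828)·v_x + (-6)·v_y = 0,
  so v ∝ (b, λ_1 - a) = (-6, 7.0828); multiply by -1 so the first entry is positive: u = (6, -7.0828).
  ||u|| = √((6)² + (-7.0828)²) = √(86.1655) ≈ 9.2825,
  v_1 = u/||u|| ≈ (0.6464, -0.763) (||v_1|| = 1).

λ_1 = 22.0828,  λ_2 = 9.9172;  v_1 ≈ (0.6464, -0.763)


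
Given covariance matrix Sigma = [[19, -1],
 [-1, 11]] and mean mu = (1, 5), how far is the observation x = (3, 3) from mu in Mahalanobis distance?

Step 1 — centre the observation: (x - mu) = (2, -2).

Step 2 — invert Sigma. det(Sigma) = 19·11 - (-1)² = 208.
  Sigma^{-1} = (1/det) · [[d, -b], [-b, a]] = [[0.0529, 0.0048],
 [0.0048, 0.0913]].

Step 3 — form the quadratic (x - mu)^T · Sigma^{-1} · (x - mu):
  Sigma^{-1} · (x - mu) = (0.0962, -0.1731).
  (x - mu)^T · [Sigma^{-1} · (x - mu)] = (2)·(0.0962) + (-2)·(-0.1731) = 0.5385.

Step 4 — take square root: d = √(0.5385) ≈ 0.7338.

d(x, mu) = √(0.5385) ≈ 0.7338


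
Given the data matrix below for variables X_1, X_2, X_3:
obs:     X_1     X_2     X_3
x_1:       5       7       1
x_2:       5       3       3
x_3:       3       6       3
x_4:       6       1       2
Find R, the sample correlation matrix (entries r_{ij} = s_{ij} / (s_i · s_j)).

Step 1 — column means:
  mean(X_1) = (5 + 5 + 3 + 6) / 4 = 19/4 = 4.75
  mean(X_2) = (7 + 3 + 6 + 1) / 4 = 17/4 = 4.25
  mean(X_3) = (1 + 3 + 3 + 2) / 4 = 9/4 = 2.25

Step 2 — sample variances and covariances s[i,j] = (1/(n-1)) · Σ_k (x_{k,i} - mean_i) · (x_{k,j} - mean_j), with n-1 = 3:
  s[X_1,X_1] = ((0.25)·(0.25) + (0.25)·(0.25) + (-1.75)·(-1.75) + (1.25)·(1.25)) / 3 = 4.75/3 = 1.5833
  s[X_1,X_2] = ((0.25)·(2.75) + (0.25)·(-1.25) + (-1.75)·(1.75) + (1.25)·(-3.25)) / 3 = -6.75/3 = -2.25
  s[X_1,X_3] = ((0.25)·(-1.25) + (0.25)·(0.75) + (-1.75)·(0.75) + (1.25)·(-0.25)) / 3 = -1.75/3 = -0.5833
  s[X_2,X_2] = ((2.75)·(2.75) + (-1.25)·(-1.25) + (1.75)·(1.75) + (-3.25)·(-3.25)) / 3 = 22.75/3 = 7.5833
  s[X_2,X_3] = ((2.75)·(-1.25) + (-1.25)·(0.75) + (1.75)·(0.75) + (-3.25)·(-0.25)) / 3 = -2.25/3 = -0.75
  s[X_3,X_3] = ((-1.25)·(-1.25) + (0.75)·(0.75) + (0.75)·(0.75) + (-0.25)·(-0.25)) / 3 = 2.75/3 = 0.9167
  Sample standard deviations s_i = √(s[i,i]):
  s(X_1) = √(1.5833) = 1.2583
  s(X_2) = √(7.5833) = 2.7538
  s(X_3) = √(0.9167) = 0.9574

Step 3 — r_{ij} = s_{ij} / (s_i · s_j):
  r[X_1,X_1] = 1 (diagonal).
  r[X_1,X_2] = -2.25 / (1.2583 · 2.7538) = -2.25 / 3.4651 = -0.6493
  r[X_1,X_3] = -0.5833 / (1.2583 · 0.9574) = -0.5833 / 1.2047 = -0.4842
  r[X_2,X_2] = 1 (diagonal).
  r[X_2,X_3] = -0.75 / (2.7538 · 0.9574) = -0.75 / 2.6365 = -0.2845
  r[X_3,X_3] = 1 (diagonal).

R is symmetric with unit diagonal. Assembling:

R = [[1, -0.6493, -0.4842],
 [-0.6493, 1, -0.2845],
 [-0.4842, -0.2845, 1]]


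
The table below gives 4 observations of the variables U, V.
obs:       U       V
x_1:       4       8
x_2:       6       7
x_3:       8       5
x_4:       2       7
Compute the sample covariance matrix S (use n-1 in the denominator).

Step 1 — column means:
  mean(U) = (4 + 6 + 8 + 2) / 4 = 20/4 = 5
  mean(V) = (8 + 7 + 5 + 7) / 4 = 27/4 = 6.75

Step 2 — sample covariance S[i,j] = (1/(n-1)) · Σ_k (x_{k,i} - mean_i) · (x_{k,j} - mean_j), with n-1 = 3.
  S[U,U] = ((-1)·(-1) + (1)·(1) + (3)·(3) + (-3)·(-3)) / 3 = 20/3 = 6.6667
  S[U,V] = ((-1)·(1.25) + (1)·(0.25) + (3)·(-1.75) + (-3)·(0.25)) / 3 = -7/3 = -2.3333
  S[V,V] = ((1.25)·(1.25) + (0.25)·(0.25) + (-1.75)·(-1.75) + (0.25)·(0.25)) / 3 = 4.75/3 = 1.5833

S is symmetric (S[j,i] = S[i,j]). Assembling:

S = [[6.6667, -2.3333],
 [-2.3333, 1.5833]]


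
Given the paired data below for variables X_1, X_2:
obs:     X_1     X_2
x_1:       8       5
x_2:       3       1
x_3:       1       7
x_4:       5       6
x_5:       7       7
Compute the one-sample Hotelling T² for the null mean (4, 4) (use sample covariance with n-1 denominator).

Step 1 — sample mean vector:
  mean(X_1) = (8 + 3 + 1 + 5 + 7) / 5 = 24/5 = 4.8
  mean(X_2) = (5 + 1 + 7 + 6 + 7) / 5 = 26/5 = 5.2
  x̄ = (4.8, 5.2),  deviation x̄ - mu_0 = (4.8, 5.2) - (4, 4) = (0.8, 1.2).

Step 2 — sample covariance matrix, S[i,j] = (1/(n-1)) · Σ_k (x_{k,i} - mean_i) · (x_{k,j} - mean_j), divisor n-1 = 4:
  S[X_1,X_1] = ((3.2)·(3.2) + (-1.8)·(-1.8) + (-3.8)·(-3.8) + (0.2)·(0.2) + (2.2)·(2.2)) / 4 = 32.8/4 = 8.2
  S[X_1,X_2] = ((3.2)·(-0.2) + (-1.8)·(-4.2) + (-3.8)·(1.8) + (0.2)·(0.8) + (2.2)·(1.8)) / 4 = 4.2/4 = 1.05
  S[X_2,X_2] = ((-0.2)·(-0.2) + (-4.2)·(-4.2) + (1.8)·(1.8) + (0.8)·(0.8) + (1.8)·(1.8)) / 4 = 24.8/4 = 6.2
  S = [[8.2, 1.05],
 [1.05, 6.2]].

Step 3 — invert S. det(S) = 8.2·6.2 - (1.05)² = 49.7375.
  S^{-1} = (1/det) · [[d, -b], [-b, a]] = [[0.1247, -0.0211],
 [-0.0211, 0.1649]].

Step 4 — quadratic form (x̄ - mu_0)^T · S^{-1} · (x̄ - mu_0):
  S^{-1} · (x̄ - mu_0) = (0.0744, 0.1809),
  (x̄ - mu_0)^T · [...] = (0.8)·(0.0744) + (1.2)·(0.1809) = 0.2767.

Step 5 — scale by n: T² = 5 · 0.2767 = 1.3833.

T² ≈ 1.3833


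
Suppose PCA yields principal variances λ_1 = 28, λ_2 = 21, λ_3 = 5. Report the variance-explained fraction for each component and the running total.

Step 1 — total variance = trace(Sigma) = Σ λ_i = 28 + 21 + 5 = 54.

Step 2 — fraction explained by component i = λ_i / Σ λ:
  PC1: 28/54 = 0.5185
  PC2: 21/54 = 0.3889
  PC3: 5/54 = 0.0926

Step 3 — cumulative fraction after k components = (λ_1 + ... + λ_k) / Σ λ:
  k = 1: 28/54 = 0.5185
  k = 2: (28 + 21)/54 = 49/54 = 0.9074
  k = 3: (28 + 21 + 5)/54 = 54/54 = 1

Summary (fraction, with percent):

explained: PC1 0.5185 (51.85%), PC2 0.3889 (38.89%), PC3 0.0926 (9.26%);  cumulative: 0.5185, 0.9074, 1


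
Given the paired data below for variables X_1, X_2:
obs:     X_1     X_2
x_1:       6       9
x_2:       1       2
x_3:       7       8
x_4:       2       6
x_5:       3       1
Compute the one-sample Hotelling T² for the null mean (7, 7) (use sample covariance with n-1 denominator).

Step 1 — sample mean vector:
  mean(X_1) = (6 + 1 + 7 + 2 + 3) / 5 = 19/5 = 3.8
  mean(X_2) = (9 + 2 + 8 + 6 + 1) / 5 = 26/5 = 5.2
  x̄ = (3.8, 5.2),  deviation x̄ - mu_0 = (3.8, 5.2) - (7, 7) = (-3.2, -1.8).

Step 2 — sample covariance matrix, S[i,j] = (1/(n-1)) · Σ_k (x_{k,i} - mean_i) · (x_{k,j} - mean_j), divisor n-1 = 4:
  S[X_1,X_1] = ((2.2)·(2.2) + (-2.8)·(-2.8) + (3.2)·(3.2) + (-1.8)·(-1.8) + (-0.8)·(-0.8)) / 4 = 26.8/4 = 6.7
  S[X_1,X_2] = ((2.2)·(3.8) + (-2.8)·(-3.2) + (3.2)·(2.8) + (-1.8)·(0.8) + (-0.8)·(-4.2)) / 4 = 28.2/4 = 7.05
  S[X_2,X_2] = ((3.8)·(3.8) + (-3.2)·(-3.2) + (2.8)·(2.8) + (0.8)·(0.8) + (-4.2)·(-4.2)) / 4 = 50.8/4 = 12.7
  S = [[6.7, 7.05],
 [7.05, 12.7]].

Step 3 — invert S. det(S) = 6.7·12.7 - (7.05)² = 35.3875.
  S^{-1} = (1/det) · [[d, -b], [-b, a]] = [[0.3589, -0.1992],
 [-0.1992, 0.1893]].

Step 4 — quadratic form (x̄ - mu_0)^T · S^{-1} · (x̄ - mu_0):
  S^{-1} · (x̄ - mu_0) = (-0.7898, 0.2967),
  (x̄ - mu_0)^T · [...] = (-3.2)·(-0.7898) + (-1.8)·(0.2967) = 1.9934.

Step 5 — scale by n: T² = 5 · 1.9934 = 9.9668.

T² ≈ 9.9668


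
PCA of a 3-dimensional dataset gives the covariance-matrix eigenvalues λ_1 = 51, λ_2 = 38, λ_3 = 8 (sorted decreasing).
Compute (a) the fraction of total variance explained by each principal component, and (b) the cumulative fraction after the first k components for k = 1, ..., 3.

Step 1 — total variance = trace(Sigma) = Σ λ_i = 51 + 38 + 8 = 97.

Step 2 — fraction explained by component i = λ_i / Σ λ:
  PC1: 51/97 = 0.5258
  PC2: 38/97 = 0.3918
  PC3: 8/97 = 0.0825

Step 3 — cumulative fraction after k components = (λ_1 + ... + λ_k) / Σ λ:
  k = 1: 51/97 = 0.5258
  k = 2: (51 + 38)/97 = 89/97 = 0.9175
  k = 3: (51 + 38 + 8)/97 = 97/97 = 1

Summary (fraction, with percent):

explained: PC1 0.5258 (52.58%), PC2 0.3918 (39.18%), PC3 0.0825 (8.25%);  cumulative: 0.5258, 0.9175, 1


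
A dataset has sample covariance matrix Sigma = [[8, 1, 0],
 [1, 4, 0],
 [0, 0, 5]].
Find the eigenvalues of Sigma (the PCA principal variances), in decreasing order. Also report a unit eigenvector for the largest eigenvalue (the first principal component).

Step 1 — characteristic polynomial p(λ) = det(λI - Sigma) = λ³ - tr·λ² + c_1·λ - det, where tr = trace, c_1 = sum of the principal 2×2 minors, det = det(Sigma):
  tr = 8 + 4 + 5 = 17,
  c_1 = (8·4 - (1)²) + (8·5 - (0)²) + (4·5 - (0)²) = 31 + 40 + 20 = 91,
  det = 8·(4·5 - (0)²) - (1)·((1)·5 - (0)·(0)) + (0)·((1)·(0) - 4·(0)) = 8·(20) - (1)·(5) + (0)·(0) = 155.
  So p(λ) = λ³ - 17λ² + 91λ - 155.
Step 2 — look for an integer root (rational root theorem: any rational root is an integer divisor of 155). Testing λ = 5:
  p(5) = 125 - 425 + 455 - 155 = 0  ✓
  Dividing out (λ - 5): p(λ) = (λ - 5)(λ² - 12λ + 31).
Step 3 — remaining eigenvalues from the quadratic λ² - 12λ + 31 = 0:
  Δ = 12² - 4·31 = 144 - 124 = 20,  λ = (12 ± √20)/2 = (12 ± 4.4721)/2 ≈ 8.2361 or 3.7639.
  Sorted: λ_1 = 8.2361,  λ_2 = 5,  λ_3 = 3.7639  (check: sum = 17 = tr ✓).

Step 4 — unit eigenvector for λ_1 ≈ 8.2361: v spans the null space of (Sigma - λ_1 I), whose rows are
  r_1 = (-0.2361, 1, 0),  r_2 = (1, -4.2361, 0),  r_3 = (0, 0, -3.2361).
  v is orthogonal to every row, so take v ∝ r_1 × r_3 = ((1)·(-3.2361) - (0)·(0), (0)·(0) - (-0.2361)·(-3.2361), (-0.2361)·(0) - (1)·(0)) ≈ (-3.2361, -0.7639, 0).
  Rescale (multiply by -1 so the first nonzero entry is positive): u = (3.2361, 0.7639, 0).
  ||u|| = √((3.2361)² + (0.7639)² + (0)²) = √(11.0557) ≈ 3.325,  v_1 = u/||u|| ≈ (0.9732, 0.2298, 0) (||v_1|| = 1).

λ_1 = 8.2361,  λ_2 = 5,  λ_3 = 3.7639;  v_1 ≈ (0.9732, 0.2298, 0)


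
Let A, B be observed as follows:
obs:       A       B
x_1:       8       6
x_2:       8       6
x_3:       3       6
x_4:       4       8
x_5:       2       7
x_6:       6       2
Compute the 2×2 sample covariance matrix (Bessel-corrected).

Step 1 — column means:
  mean(A) = (8 + 8 + 3 + 4 + 2 + 6) / 6 = 31/6 = 5.1667
  mean(B) = (6 + 6 + 6 + 8 + 7 + 2) / 6 = 35/6 = 5.8333

Step 2 — sample covariance S[i,j] = (1/(n-1)) · Σ_k (x_{k,i} - mean_i) · (x_{k,j} - mean_j), with n-1 = 5.
  S[A,A] = ((2.8333)·(2.8333) + (2.8333)·(2.8333) + (-2.1667)·(-2.1667) + (-1.1667)·(-1.1667) + (-3.1667)·(-3.1667) + (0.8333)·(0.8333)) / 5 = 32.8333/5 = 6.5667
  S[A,B] = ((2.8333)·(0.1667) + (2.8333)·(0.1667) + (-2.1667)·(0.1667) + (-1.1667)·(2.1667) + (-3.1667)·(1.1667) + (0.8333)·(-3.8333)) / 5 = -8.8333/5 = -1.7667
  S[B,B] = ((0.1667)·(0.1667) + (0.1667)·(0.1667) + (0.1667)·(0.1667) + (2.1667)·(2.1667) + (1.1667)·(1.1667) + (-3.8333)·(-3.8333)) / 5 = 20.8333/5 = 4.1667

S is symmetric (S[j,i] = S[i,j]). Assembling:

S = [[6.5667, -1.7667],
 [-1.7667, 4.1667]]


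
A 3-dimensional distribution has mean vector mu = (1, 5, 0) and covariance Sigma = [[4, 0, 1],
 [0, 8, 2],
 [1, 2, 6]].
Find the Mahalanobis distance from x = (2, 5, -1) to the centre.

Step 1 — centre the observation: (x - mu) = (1, 0, -1).

Step 2 — invert Sigma (cofactor / det for 3×3, or solve directly):
  Sigma^{-1} = [[0.2619, 0.0119, -0.0476],
 [0.0119, 0.1369, -0.0476],
 [-0.0476, -0.0476, 0.1905]].

Step 3 — form the quadratic (x - mu)^T · Sigma^{-1} · (x - mu):
  Sigma^{-1} · (x - mu) = (0.3095, 0.0595, -0.2381).
  (x - mu)^T · [Sigma^{-1} · (x - mu)] = (1)·(0.3095) + (0)·(0.0595) + (-1)·(-0.2381) = 0.5476.

Step 4 — take square root: d = √(0.5476) ≈ 0.74.

d(x, mu) = √(0.5476) ≈ 0.74


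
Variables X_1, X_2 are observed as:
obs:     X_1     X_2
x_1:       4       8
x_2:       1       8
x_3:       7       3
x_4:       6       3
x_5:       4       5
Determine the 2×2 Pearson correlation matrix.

Step 1 — column means:
  mean(X_1) = (4 + 1 + 7 + 6 + 4) / 5 = 22/5 = 4.4
  mean(X_2) = (8 + 8 + 3 + 3 + 5) / 5 = 27/5 = 5.4

Step 2 — sample variances and covariances s[i,j] = (1/(n-1)) · Σ_k (x_{k,i} - mean_i) · (x_{k,j} - mean_j), with n-1 = 4:
  s[X_1,X_1] = ((-0.4)·(-0.4) + (-3.4)·(-3.4) + (2.6)·(2.6) + (1.6)·(1.6) + (-0.4)·(-0.4)) / 4 = 21.2/4 = 5.3
  s[X_1,X_2] = ((-0.4)·(2.6) + (-3.4)·(2.6) + (2.6)·(-2.4) + (1.6)·(-2.4) + (-0.4)·(-0.4)) / 4 = -19.8/4 = -4.95
  s[X_2,X_2] = ((2.6)·(2.6) + (2.6)·(2.6) + (-2.4)·(-2.4) + (-2.4)·(-2.4) + (-0.4)·(-0.4)) / 4 = 25.2/4 = 6.3
  Sample standard deviations s_i = √(s[i,i]):
  s(X_1) = √(5.3) = 2.3022
  s(X_2) = √(6.3) = 2.51

Step 3 — r_{ij} = s_{ij} / (s_i · s_j):
  r[X_1,X_1] = 1 (diagonal).
  r[X_1,X_2] = -4.95 / (2.3022 · 2.51) = -4.95 / 5.7784 = -0.8566
  r[X_2,X_2] = 1 (diagonal).

R is symmetric with unit diagonal. Assembling:

R = [[1, -0.8566],
 [-0.8566, 1]]


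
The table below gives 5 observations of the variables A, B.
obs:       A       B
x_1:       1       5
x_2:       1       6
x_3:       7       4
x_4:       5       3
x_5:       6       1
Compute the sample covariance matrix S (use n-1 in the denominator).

Step 1 — column means:
  mean(A) = (1 + 1 + 7 + 5 + 6) / 5 = 20/5 = 4
  mean(B) = (5 + 6 + 4 + 3 + 1) / 5 = 19/5 = 3.8

Step 2 — sample covariance S[i,j] = (1/(n-1)) · Σ_k (x_{k,i} - mean_i) · (x_{k,j} - mean_j), with n-1 = 4.
  S[A,A] = ((-3)·(-3) + (-3)·(-3) + (3)·(3) + (1)·(1) + (2)·(2)) / 4 = 32/4 = 8
  S[A,B] = ((-3)·(1.2) + (-3)·(2.2) + (3)·(0.2) + (1)·(-0.8) + (2)·(-2.8)) / 4 = -16/4 = -4
  S[B,B] = ((1.2)·(1.2) + (2.2)·(2.2) + (0.2)·(0.2) + (-0.8)·(-0.8) + (-2.8)·(-2.8)) / 4 = 14.8/4 = 3.7

S is symmetric (S[j,i] = S[i,j]). Assembling:

S = [[8, -4],
 [-4, 3.7]]


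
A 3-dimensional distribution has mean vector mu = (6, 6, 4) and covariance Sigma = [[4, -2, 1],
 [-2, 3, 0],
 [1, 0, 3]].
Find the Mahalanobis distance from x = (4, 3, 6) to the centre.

Step 1 — centre the observation: (x - mu) = (-2, -3, 2).

Step 2 — invert Sigma (cofactor / det for 3×3, or solve directly):
  Sigma^{-1} = [[0.4286, 0.2857, -0.1429],
 [0.2857, 0.5238, -0.0952],
 [-0.1429, -0.0952, 0.381]].

Step 3 — form the quadratic (x - mu)^T · Sigma^{-1} · (x - mu):
  Sigma^{-1} · (x - mu) = (-2, -2.3333, 1.3333).
  (x - mu)^T · [Sigma^{-1} · (x - mu)] = (-2)·(-2) + (-3)·(-2.3333) + (2)·(1.3333) = 13.6667.

Step 4 — take square root: d = √(13.6667) ≈ 3.6968.

d(x, mu) = √(13.6667) ≈ 3.6968


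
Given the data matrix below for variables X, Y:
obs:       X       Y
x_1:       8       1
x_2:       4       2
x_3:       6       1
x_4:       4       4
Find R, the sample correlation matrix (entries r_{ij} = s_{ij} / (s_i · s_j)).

Step 1 — column means:
  mean(X) = (8 + 4 + 6 + 4) / 4 = 22/4 = 5.5
  mean(Y) = (1 + 2 + 1 + 4) / 4 = 8/4 = 2

Step 2 — sample variances and covariances s[i,j] = (1/(n-1)) · Σ_k (x_{k,i} - mean_i) · (x_{k,j} - mean_j), with n-1 = 3:
  s[X,X] = ((2.5)·(2.5) + (-1.5)·(-1.5) + (0.5)·(0.5) + (-1.5)·(-1.5)) / 3 = 11/3 = 3.6667
  s[X,Y] = ((2.5)·(-1) + (-1.5)·(0) + (0.5)·(-1) + (-1.5)·(2)) / 3 = -6/3 = -2
  s[Y,Y] = ((-1)·(-1) + (0)·(0) + (-1)·(-1) + (2)·(2)) / 3 = 6/3 = 2
  Sample standard deviations s_i = √(s[i,i]):
  s(X) = √(3.6667) = 1.9149
  s(Y) = √(2) = 1.4142

Step 3 — r_{ij} = s_{ij} / (s_i · s_j):
  r[X,X] = 1 (diagonal).
  r[X,Y] = -2 / (1.9149 · 1.4142) = -2 / 2.708 = -0.7385
  r[Y,Y] = 1 (diagonal).

R is symmetric with unit diagonal. Assembling:

R = [[1, -0.7385],
 [-0.7385, 1]]


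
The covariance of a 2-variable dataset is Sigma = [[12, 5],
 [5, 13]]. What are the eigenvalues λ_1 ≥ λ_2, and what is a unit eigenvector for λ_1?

Step 1 — characteristic polynomial of 2×2 Sigma:
  det(Sigma - λI) = λ² - trace · λ + det = 0.
  trace = 12 + 13 = 25, det = 12·13 - (5)² = 131.
Step 2 — discriminant:
  Δ = trace² - 4·det = 625 - 524 = 101.
Step 3 — eigenvalues:
  λ = (trace ± √Δ)/2 = (25 ± 10.0499)/2,
  λ_1 = 17.5249,  λ_2 = 7.4751.

Step 4 — unit eigenvector for λ_1: solve (Sigma - λ_1 I)v = 0. First row:
  (12 - 17.5249)·v_x + (5)·v_y = 0, i.e. (-5.5249)·v_x + (5)·v_y = 0,
  so v ∝ (b, λ_1 - a) = (5, 5.5249) = u.
  ||u|| = √((5)² + (5.5249)²) = √(55.5249) ≈ 7.4515,
  v_1 = u/||u|| ≈ (0.671, 0.7415) (||v_1|| = 1).

λ_1 = 17.5249,  λ_2 = 7.4751;  v_1 ≈ (0.671, 0.7415)


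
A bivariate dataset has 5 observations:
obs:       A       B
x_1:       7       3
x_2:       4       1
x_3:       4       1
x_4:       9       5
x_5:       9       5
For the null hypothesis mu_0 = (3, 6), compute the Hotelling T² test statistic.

Step 1 — sample mean vector:
  mean(A) = (7 + 4 + 4 + 9 + 9) / 5 = 33/5 = 6.6
  mean(B) = (3 + 1 + 1 + 5 + 5) / 5 = 15/5 = 3
  x̄ = (6.6, 3),  deviation x̄ - mu_0 = (6.6, 3) - (3, 6) = (3.6, -3).

Step 2 — sample covariance matrix, S[i,j] = (1/(n-1)) · Σ_k (x_{k,i} - mean_i) · (x_{k,j} - mean_j), divisor n-1 = 4:
  S[A,A] = ((0.4)·(0.4) + (-2.6)·(-2.6) + (-2.6)·(-2.6) + (2.4)·(2.4) + (2.4)·(2.4)) / 4 = 25.2/4 = 6.3
  S[A,B] = ((0.4)·(0) + (-2.6)·(-2) + (-2.6)·(-2) + (2.4)·(2) + (2.4)·(2)) / 4 = 20/4 = 5
  S[B,B] = ((0)·(0) + (-2)·(-2) + (-2)·(-2) + (2)·(2) + (2)·(2)) / 4 = 16/4 = 4
  S = [[6.3, 5],
 [5, 4]].

Step 3 — invert S. det(S) = 6.3·4 - (5)² = 0.2.
  S^{-1} = (1/det) · [[d, -b], [-b, a]] = [[20, -25],
 [-25, 31.5]].

Step 4 — quadratic form (x̄ - mu_0)^T · S^{-1} · (x̄ - mu_0):
  S^{-1} · (x̄ - mu_0) = (147, -184.5),
  (x̄ - mu_0)^T · [...] = (3.6)·(147) + (-3)·(-184.5) = 1082.7.

Step 5 — scale by n: T² = 5 · 1082.7 = 5413.5.

T² ≈ 5413.5


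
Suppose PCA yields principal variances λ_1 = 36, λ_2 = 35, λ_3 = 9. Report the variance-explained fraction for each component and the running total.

Step 1 — total variance = trace(Sigma) = Σ λ_i = 36 + 35 + 9 = 80.

Step 2 — fraction explained by component i = λ_i / Σ λ:
  PC1: 36/80 = 0.45
  PC2: 35/80 = 0.4375
  PC3: 9/80 = 0.1125

Step 3 — cumulative fraction after k components = (λ_1 + ... + λ_k) / Σ λ:
  k = 1: 36/80 = 0.45
  k = 2: (36 + 35)/80 = 71/80 = 0.8875
  k = 3: (36 + 35 + 9)/80 = 80/80 = 1

Summary (fraction, with percent):

explained: PC1 0.45 (45%), PC2 0.4375 (43.75%), PC3 0.1125 (11.25%);  cumulative: 0.45, 0.8875, 1


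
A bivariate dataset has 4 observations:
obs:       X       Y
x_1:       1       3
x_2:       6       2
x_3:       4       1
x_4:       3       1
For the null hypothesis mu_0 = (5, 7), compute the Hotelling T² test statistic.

Step 1 — sample mean vector:
  mean(X) = (1 + 6 + 4 + 3) / 4 = 14/4 = 3.5
  mean(Y) = (3 + 2 + 1 + 1) / 4 = 7/4 = 1.75
  x̄ = (3.5, 1.75),  deviation x̄ - mu_0 = (3.5, 1.75) - (5, 7) = (-1.5, -5.25).

Step 2 — sample covariance matrix, S[i,j] = (1/(n-1)) · Σ_k (x_{k,i} - mean_i) · (x_{k,j} - mean_j), divisor n-1 = 3:
  S[X,X] = ((-2.5)·(-2.5) + (2.5)·(2.5) + (0.5)·(0.5) + (-0.5)·(-0.5)) / 3 = 13/3 = 4.3333
  S[X,Y] = ((-2.5)·(1.25) + (2.5)·(0.25) + (0.5)·(-0.75) + (-0.5)·(-0.75)) / 3 = -2.5/3 = -0.8333
  S[Y,Y] = ((1.25)·(1.25) + (0.25)·(0.25) + (-0.75)·(-0.75) + (-0.75)·(-0.75)) / 3 = 2.75/3 = 0.9167
  S = [[4.3333, -0.8333],
 [-0.8333, 0.9167]].

Step 3 — invert S. det(S) = 4.3333·0.9167 - (-0.8333)² = 3.2778.
  S^{-1} = (1/det) · [[d, -b], [-b, a]] = [[0.2797, 0.2542],
 [0.2542, 1.322]].

Step 4 — quadratic form (x̄ - mu_0)^T · S^{-1} · (x̄ - mu_0):
  S^{-1} · (x̄ - mu_0) = (-1.7542, -7.322),
  (x̄ - mu_0)^T · [...] = (-1.5)·(-1.7542) + (-5.25)·(-7.322) = 41.072.

Step 5 — scale by n: T² = 4 · 41.072 = 164.2881.

T² ≈ 164.2881


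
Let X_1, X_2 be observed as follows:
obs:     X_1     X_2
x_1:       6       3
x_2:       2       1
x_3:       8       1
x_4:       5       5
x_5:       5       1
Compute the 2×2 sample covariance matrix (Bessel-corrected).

Step 1 — column means:
  mean(X_1) = (6 + 2 + 8 + 5 + 5) / 5 = 26/5 = 5.2
  mean(X_2) = (3 + 1 + 1 + 5 + 1) / 5 = 11/5 = 2.2

Step 2 — sample covariance S[i,j] = (1/(n-1)) · Σ_k (x_{k,i} - mean_i) · (x_{k,j} - mean_j), with n-1 = 4.
  S[X_1,X_1] = ((0.8)·(0.8) + (-3.2)·(-3.2) + (2.8)·(2.8) + (-0.2)·(-0.2) + (-0.2)·(-0.2)) / 4 = 18.8/4 = 4.7
  S[X_1,X_2] = ((0.8)·(0.8) + (-3.2)·(-1.2) + (2.8)·(-1.2) + (-0.2)·(2.8) + (-0.2)·(-1.2)) / 4 = 0.8/4 = 0.2
  S[X_2,X_2] = ((0.8)·(0.8) + (-1.2)·(-1.2) + (-1.2)·(-1.2) + (2.8)·(2.8) + (-1.2)·(-1.2)) / 4 = 12.8/4 = 3.2

S is symmetric (S[j,i] = S[i,j]). Assembling:

S = [[4.7, 0.2],
 [0.2, 3.2]]


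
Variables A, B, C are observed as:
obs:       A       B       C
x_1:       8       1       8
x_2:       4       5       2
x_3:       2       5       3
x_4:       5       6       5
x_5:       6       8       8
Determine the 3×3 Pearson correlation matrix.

Step 1 — column means:
  mean(A) = (8 + 4 + 2 + 5 + 6) / 5 = 25/5 = 5
  mean(B) = (1 + 5 + 5 + 6 + 8) / 5 = 25/5 = 5
  mean(C) = (8 + 2 + 3 + 5 + 8) / 5 = 26/5 = 5.2

Step 2 — sample variances and covariances s[i,j] = (1/(n-1)) · Σ_k (x_{k,i} - mean_i) · (x_{k,j} - mean_j), with n-1 = 4:
  s[A,A] = ((3)·(3) + (-1)·(-1) + (-3)·(-3) + (0)·(0) + (1)·(1)) / 4 = 20/4 = 5
  s[A,B] = ((3)·(-4) + (-1)·(0) + (-3)·(0) + (0)·(1) + (1)·(3)) / 4 = -9/4 = -2.25
  s[A,C] = ((3)·(2.8) + (-1)·(-3.2) + (-3)·(-2.2) + (0)·(-0.2) + (1)·(2.8)) / 4 = 21/4 = 5.25
  s[B,B] = ((-4)·(-4) + (0)·(0) + (0)·(0) + (1)·(1) + (3)·(3)) / 4 = 26/4 = 6.5
  s[B,C] = ((-4)·(2.8) + (0)·(-3.2) + (0)·(-2.2) + (1)·(-0.2) + (3)·(2.8)) / 4 = -3/4 = -0.75
  s[C,C] = ((2.8)·(2.8) + (-3.2)·(-3.2) + (-2.2)·(-2.2) + (-0.2)·(-0.2) + (2.8)·(2.8)) / 4 = 30.8/4 = 7.7
  Sample standard deviations s_i = √(s[i,i]):
  s(A) = √(5) = 2.2361
  s(B) = √(6.5) = 2.5495
  s(C) = √(7.7) = 2.7749

Step 3 — r_{ij} = s_{ij} / (s_i · s_j):
  r[A,A] = 1 (diagonal).
  r[A,B] = -2.25 / (2.2361 · 2.5495) = -2.25 / 5.7009 = -0.3947
  r[A,C] = 5.25 / (2.2361 · 2.7749) = 5.25 / 6.2048 = 0.8461
  r[B,B] = 1 (diagonal).
  r[B,C] = -0.75 / (2.5495 · 2.7749) = -0.75 / 7.0746 = -0.106
  r[C,C] = 1 (diagonal).

R is symmetric with unit diagonal. Assembling:

R = [[1, -0.3947, 0.8461],
 [-0.3947, 1, -0.106],
 [0.8461, -0.106, 1]]


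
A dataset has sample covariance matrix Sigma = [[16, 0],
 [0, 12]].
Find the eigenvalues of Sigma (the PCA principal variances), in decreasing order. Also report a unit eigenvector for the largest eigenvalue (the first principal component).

Step 1 — characteristic polynomial of 2×2 Sigma:
  det(Sigma - λI) = λ² - trace · λ + det = 0.
  trace = 16 + 12 = 28, det = 16·12 - (0)² = 192.
Step 2 — discriminant:
  Δ = trace² - 4·det = 784 - 768 = 16.
Step 3 — eigenvalues:
  λ = (trace ± √Δ)/2 = (28 ± 4)/2,
  λ_1 = 16,  λ_2 = 12.

Step 4 — unit eigenvector for λ_1: Sigma is diagonal, so its eigenvectors are the coordinate axes. λ_1 = 16 is the diagonal entry on the first coordinate axis, hence
  v_1 = (1, 0) (||v_1|| = 1).

λ_1 = 16,  λ_2 = 12;  v_1 ≈ (1, 0)


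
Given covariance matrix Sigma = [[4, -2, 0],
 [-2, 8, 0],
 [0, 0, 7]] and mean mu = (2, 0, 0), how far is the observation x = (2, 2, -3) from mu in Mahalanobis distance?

Step 1 — centre the observation: (x - mu) = (0, 2, -3).

Step 2 — invert Sigma (cofactor / det for 3×3, or solve directly):
  Sigma^{-1} = [[0.2857, 0.0714, 0],
 [0.0714, 0.1429, 0],
 [0, 0, 0.1429]].

Step 3 — form the quadratic (x - mu)^T · Sigma^{-1} · (x - mu):
  Sigma^{-1} · (x - mu) = (0.1429, 0.2857, -0.4286).
  (x - mu)^T · [Sigma^{-1} · (x - mu)] = (0)·(0.1429) + (2)·(0.2857) + (-3)·(-0.4286) = 1.8571.

Step 4 — take square root: d = √(1.8571) ≈ 1.3628.

d(x, mu) = √(1.8571) ≈ 1.3628


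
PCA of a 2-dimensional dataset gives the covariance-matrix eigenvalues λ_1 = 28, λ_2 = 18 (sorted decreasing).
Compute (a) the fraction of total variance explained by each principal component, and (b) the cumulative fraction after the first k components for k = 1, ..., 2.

Step 1 — total variance = trace(Sigma) = Σ λ_i = 28 + 18 = 46.

Step 2 — fraction explained by component i = λ_i / Σ λ:
  PC1: 28/46 = 0.6087
  PC2: 18/46 = 0.3913

Step 3 — cumulative fraction after k components = (λ_1 + ... + λ_k) / Σ λ:
  k = 1: 28/46 = 0.6087
  k = 2: (28 + 18)/46 = 46/46 = 1

Summary (fraction, with percent):

explained: PC1 0.6087 (60.87%), PC2 0.3913 (39.13%);  cumulative: 0.6087, 1


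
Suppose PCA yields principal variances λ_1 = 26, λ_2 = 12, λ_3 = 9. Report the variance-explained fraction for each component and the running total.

Step 1 — total variance = trace(Sigma) = Σ λ_i = 26 + 12 + 9 = 47.

Step 2 — fraction explained by component i = λ_i / Σ λ:
  PC1: 26/47 = 0.5532
  PC2: 12/47 = 0.2553
  PC3: 9/47 = 0.1915

Step 3 — cumulative fraction after k components = (λ_1 + ... + λ_k) / Σ λ:
  k = 1: 26/47 = 0.5532
  k = 2: (26 + 12)/47 = 38/47 = 0.8085
  k = 3: (26 + 12 + 9)/47 = 47/47 = 1

Summary (fraction, with percent):

explained: PC1 0.5532 (55.32%), PC2 0.2553 (25.53%), PC3 0.1915 (19.15%);  cumulative: 0.5532, 0.8085, 1


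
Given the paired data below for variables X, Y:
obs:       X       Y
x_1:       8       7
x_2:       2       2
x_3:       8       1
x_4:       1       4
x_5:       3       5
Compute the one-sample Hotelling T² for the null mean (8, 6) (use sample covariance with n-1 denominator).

Step 1 — sample mean vector:
  mean(X) = (8 + 2 + 8 + 1 + 3) / 5 = 22/5 = 4.4
  mean(Y) = (7 + 2 + 1 + 4 + 5) / 5 = 19/5 = 3.8
  x̄ = (4.4, 3.8),  deviation x̄ - mu_0 = (4.4, 3.8) - (8, 6) = (-3.6, -2.2).

Step 2 — sample covariance matrix, S[i,j] = (1/(n-1)) · Σ_k (x_{k,i} - mean_i) · (x_{k,j} - mean_j), divisor n-1 = 4:
  S[X,X] = ((3.6)·(3.6) + (-2.4)·(-2.4) + (3.6)·(3.6) + (-3.4)·(-3.4) + (-1.4)·(-1.4)) / 4 = 45.2/4 = 11.3
  S[X,Y] = ((3.6)·(3.2) + (-2.4)·(-1.8) + (3.6)·(-2.8) + (-3.4)·(0.2) + (-1.4)·(1.2)) / 4 = 3.4/4 = 0.85
  S[Y,Y] = ((3.2)·(3.2) + (-1.8)·(-1.8) + (-2.8)·(-2.8) + (0.2)·(0.2) + (1.2)·(1.2)) / 4 = 22.8/4 = 5.7
  S = [[11.3, 0.85],
 [0.85, 5.7]].

Step 3 — invert S. det(S) = 11.3·5.7 - (0.85)² = 63.6875.
  S^{-1} = (1/det) · [[d, -b], [-b, a]] = [[0.0895, -0.0133],
 [-0.0133, 0.1774]].

Step 4 — quadratic form (x̄ - mu_0)^T · S^{-1} · (x̄ - mu_0):
  S^{-1} · (x̄ - mu_0) = (-0.2928, -0.3423),
  (x̄ - mu_0)^T · [...] = (-3.6)·(-0.2928) + (-2.2)·(-0.3423) = 1.8073.

Step 5 — scale by n: T² = 5 · 1.8073 = 9.0363.

T² ≈ 9.0363


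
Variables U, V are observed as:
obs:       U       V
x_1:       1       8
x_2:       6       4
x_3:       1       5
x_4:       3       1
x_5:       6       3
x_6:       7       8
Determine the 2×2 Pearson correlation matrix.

Step 1 — column means:
  mean(U) = (1 + 6 + 1 + 3 + 6 + 7) / 6 = 24/6 = 4
  mean(V) = (8 + 4 + 5 + 1 + 3 + 8) / 6 = 29/6 = 4.8333

Step 2 — sample variances and covariances s[i,j] = (1/(n-1)) · Σ_k (x_{k,i} - mean_i) · (x_{k,j} - mean_j), with n-1 = 5:
  s[U,U] = ((-3)·(-3) + (2)·(2) + (-3)·(-3) + (-1)·(-1) + (2)·(2) + (3)·(3)) / 5 = 36/5 = 7.2
  s[U,V] = ((-3)·(3.1667) + (2)·(-0.8333) + (-3)·(0.1667) + (-1)·(-3.8333) + (2)·(-1.8333) + (3)·(3.1667)) / 5 = -2/5 = -0.4
  s[V,V] = ((3.1667)·(3.1667) + (-0.8333)·(-0.8333) + (0.1667)·(0.1667) + (-3.8333)·(-3.8333) + (-1.8333)·(-1.8333) + (3.1667)·(3.1667)) / 5 = 38.8333/5 = 7.7667
  Sample standard deviations s_i = √(s[i,i]):
  s(U) = √(7.2) = 2.6833
  s(V) = √(7.7667) = 2.7869

Step 3 — r_{ij} = s_{ij} / (s_i · s_j):
  r[U,U] = 1 (diagonal).
  r[U,V] = -0.4 / (2.6833 · 2.7869) = -0.4 / 7.478 = -0.0535
  r[V,V] = 1 (diagonal).

R is symmetric with unit diagonal. Assembling:

R = [[1, -0.0535],
 [-0.0535, 1]]


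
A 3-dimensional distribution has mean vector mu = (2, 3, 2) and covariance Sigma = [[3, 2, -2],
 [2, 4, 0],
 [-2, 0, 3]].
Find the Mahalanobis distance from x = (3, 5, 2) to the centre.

Step 1 — centre the observation: (x - mu) = (1, 2, 0).

Step 2 — invert Sigma (cofactor / det for 3×3, or solve directly):
  Sigma^{-1} = [[1.5, -0.75, 1],
 [-0.75, 0.625, -0.5],
 [1, -0.5, 1]].

Step 3 — form the quadratic (x - mu)^T · Sigma^{-1} · (x - mu):
  Sigma^{-1} · (x - mu) = (0, 0.5, 0).
  (x - mu)^T · [Sigma^{-1} · (x - mu)] = (1)·(0) + (2)·(0.5) + (0)·(0) = 1.

Step 4 — take square root: d = √(1) ≈ 1.

d(x, mu) = √(1) ≈ 1


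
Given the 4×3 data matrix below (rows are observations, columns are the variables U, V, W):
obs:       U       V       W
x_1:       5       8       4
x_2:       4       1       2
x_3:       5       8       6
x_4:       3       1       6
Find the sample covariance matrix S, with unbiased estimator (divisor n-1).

Step 1 — column means:
  mean(U) = (5 + 4 + 5 + 3) / 4 = 17/4 = 4.25
  mean(V) = (8 + 1 + 8 + 1) / 4 = 18/4 = 4.5
  mean(W) = (4 + 2 + 6 + 6) / 4 = 18/4 = 4.5

Step 2 — sample covariance S[i,j] = (1/(n-1)) · Σ_k (x_{k,i} - mean_i) · (x_{k,j} - mean_j), with n-1 = 3.
  S[U,U] = ((0.75)·(0.75) + (-0.25)·(-0.25) + (0.75)·(0.75) + (-1.25)·(-1.25)) / 3 = 2.75/3 = 0.9167
  S[U,V] = ((0.75)·(3.5) + (-0.25)·(-3.5) + (0.75)·(3.5) + (-1.25)·(-3.5)) / 3 = 10.5/3 = 3.5
  S[U,W] = ((0.75)·(-0.5) + (-0.25)·(-2.5) + (0.75)·(1.5) + (-1.25)·(1.5)) / 3 = -0.5/3 = -0.1667
  S[V,V] = ((3.5)·(3.5) + (-3.5)·(-3.5) + (3.5)·(3.5) + (-3.5)·(-3.5)) / 3 = 49/3 = 16.3333
  S[V,W] = ((3.5)·(-0.5) + (-3.5)·(-2.5) + (3.5)·(1.5) + (-3.5)·(1.5)) / 3 = 7/3 = 2.3333
  S[W,W] = ((-0.5)·(-0.5) + (-2.5)·(-2.5) + (1.5)·(1.5) + (1.5)·(1.5)) / 3 = 11/3 = 3.6667

S is symmetric (S[j,i] = S[i,j]). Assembling:

S = [[0.9167, 3.5, -0.1667],
 [3.5, 16.3333, 2.3333],
 [-0.1667, 2.3333, 3.6667]]


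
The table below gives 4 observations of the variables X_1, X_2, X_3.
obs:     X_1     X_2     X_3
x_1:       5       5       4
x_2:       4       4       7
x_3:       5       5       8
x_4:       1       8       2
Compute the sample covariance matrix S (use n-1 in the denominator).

Step 1 — column means:
  mean(X_1) = (5 + 4 + 5 + 1) / 4 = 15/4 = 3.75
  mean(X_2) = (5 + 4 + 5 + 8) / 4 = 22/4 = 5.5
  mean(X_3) = (4 + 7 + 8 + 2) / 4 = 21/4 = 5.25

Step 2 — sample covariance S[i,j] = (1/(n-1)) · Σ_k (x_{k,i} - mean_i) · (x_{k,j} - mean_j), with n-1 = 3.
  S[X_1,X_1] = ((1.25)·(1.25) + (0.25)·(0.25) + (1.25)·(1.25) + (-2.75)·(-2.75)) / 3 = 10.75/3 = 3.5833
  S[X_1,X_2] = ((1.25)·(-0.5) + (0.25)·(-1.5) + (1.25)·(-0.5) + (-2.75)·(2.5)) / 3 = -8.5/3 = -2.8333
  S[X_1,X_3] = ((1.25)·(-1.25) + (0.25)·(1.75) + (1.25)·(2.75) + (-2.75)·(-3.25)) / 3 = 11.25/3 = 3.75
  S[X_2,X_2] = ((-0.5)·(-0.5) + (-1.5)·(-1.5) + (-0.5)·(-0.5) + (2.5)·(2.5)) / 3 = 9/3 = 3
  S[X_2,X_3] = ((-0.5)·(-1.25) + (-1.5)·(1.75) + (-0.5)·(2.75) + (2.5)·(-3.25)) / 3 = -11.5/3 = -3.8333
  S[X_3,X_3] = ((-1.25)·(-1.25) + (1.75)·(1.75) + (2.75)·(2.75) + (-3.25)·(-3.25)) / 3 = 22.75/3 = 7.5833

S is symmetric (S[j,i] = S[i,j]). Assembling:

S = [[3.5833, -2.8333, 3.75],
 [-2.8333, 3, -3.8333],
 [3.75, -3.8333, 7.5833]]


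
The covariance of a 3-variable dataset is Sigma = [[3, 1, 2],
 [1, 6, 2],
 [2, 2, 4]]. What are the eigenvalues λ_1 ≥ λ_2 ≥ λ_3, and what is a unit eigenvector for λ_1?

Step 1 — characteristic polynomial p(λ) = det(λI - Sigma) = λ³ - tr·λ² + c_1·λ - det, where tr = trace, c_1 = sum of the principal 2×2 minors, det = det(Sigma):
  tr = 3 + 6 + 4 = 13,
  c_1 = (3·6 - (1)²) + (3·4 - (2)²) + (6·4 - (2)²) = 17 + 8 + 20 = 45,
  det = 3·(6·4 - (2)²) - (1)·((1)·4 - (2)·(2)) + (2)·((1)·(2) - 6·(2)) = 3·(20) - (1)·(0) + (2)·(-10) = 40.
  So p(λ) = λ³ - 13λ² + 45λ - 40.
Step 2 — look for an integer root (rational root theorem: any rational root is an integer divisor of 40). Testing λ = 8:
  p(8) = 512 - 832 + 360 - 40 = 0  ✓
  Dividing out (λ - 8): p(λ) = (λ - 8)(λ² - 5λ + 5).
Step 3 — remaining eigenvalues from the quadratic λ² - 5λ + 5 = 0:
  Δ = 5² - 4·5 = 25 - 20 = 5,  λ = (5 ± √5)/2 = (5 ± 2.2361)/2 ≈ 3.618 or 1.382.
  Sorted: λ_1 = 8,  λ_2 = 3.618,  λ_3 = 1.382  (check: sum = 13 = tr ✓).

Step 4 — unit eigenvector for λ_1 = 8: v spans the null space of (Sigma - λ_1 I), whose rows are
  r_1 = (-5, 1, 2),  r_2 = (1, -2, 2),  r_3 = (2, 2, -4).
  v is orthogonal to every row, so take v ∝ r_1 × r_2 = ((1)·(2) - (2)·(-2), (2)·(1) - (-5)·(2), (-5)·(-2) - (1)·(1)) = (6, 12, 9).
  Rescale (divide by 3): u = (2, 4, 3).
  ||u|| = √((2)² + (4)² + (3)²) = √(29) ≈ 5.3852,  v_1 = u/||u|| ≈ (0.3714, 0.7428, 0.5571) (||v_1|| = 1).

λ_1 = 8,  λ_2 = 3.618,  λ_3 = 1.382;  v_1 ≈ (0.3714, 0.7428, 0.5571)


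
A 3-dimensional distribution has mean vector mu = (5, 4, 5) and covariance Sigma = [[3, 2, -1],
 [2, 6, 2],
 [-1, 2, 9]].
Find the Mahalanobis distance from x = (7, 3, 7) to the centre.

Step 1 — centre the observation: (x - mu) = (2, -1, 2).

Step 2 — invert Sigma (cofactor / det for 3×3, or solve directly):
  Sigma^{-1} = [[0.5, -0.2, 0.1],
 [-0.2, 0.26, -0.08],
 [0.1, -0.08, 0.14]].

Step 3 — form the quadratic (x - mu)^T · Sigma^{-1} · (x - mu):
  Sigma^{-1} · (x - mu) = (1.4, -0.82, 0.56).
  (x - mu)^T · [Sigma^{-1} · (x - mu)] = (2)·(1.4) + (-1)·(-0.82) + (2)·(0.56) = 4.74.

Step 4 — take square root: d = √(4.74) ≈ 2.1772.

d(x, mu) = √(4.74) ≈ 2.1772


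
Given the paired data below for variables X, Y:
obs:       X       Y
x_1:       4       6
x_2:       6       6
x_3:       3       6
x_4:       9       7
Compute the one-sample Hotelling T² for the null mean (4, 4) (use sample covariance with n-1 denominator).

Step 1 — sample mean vector:
  mean(X) = (4 + 6 + 3 + 9) / 4 = 22/4 = 5.5
  mean(Y) = (6 + 6 + 6 + 7) / 4 = 25/4 = 6.25
  x̄ = (5.5, 6.25),  deviation x̄ - mu_0 = (5.5, 6.25) - (4, 4) = (1.5, 2.25).

Step 2 — sample covariance matrix, S[i,j] = (1/(n-1)) · Σ_k (x_{k,i} - mean_i) · (x_{k,j} - mean_j), divisor n-1 = 3:
  S[X,X] = ((-1.5)·(-1.5) + (0.5)·(0.5) + (-2.5)·(-2.5) + (3.5)·(3.5)) / 3 = 21/3 = 7
  S[X,Y] = ((-1.5)·(-0.25) + (0.5)·(-0.25) + (-2.5)·(-0.25) + (3.5)·(0.75)) / 3 = 3.5/3 = 1.1667
  S[Y,Y] = ((-0.25)·(-0.25) + (-0.25)·(-0.25) + (-0.25)·(-0.25) + (0.75)·(0.75)) / 3 = 0.75/3 = 0.25
  S = [[7, 1.1667],
 [1.1667, 0.25]].

Step 3 — invert S. det(S) = 7·0.25 - (1.1667)² = 0.3889.
  S^{-1} = (1/det) · [[d, -b], [-b, a]] = [[0.6429, -3],
 [-3, 18]].

Step 4 — quadratic form (x̄ - mu_0)^T · S^{-1} · (x̄ - mu_0):
  S^{-1} · (x̄ - mu_0) = (-5.7857, 36),
  (x̄ - mu_0)^T · [...] = (1.5)·(-5.7857) + (2.25)·(36) = 72.3214.

Step 5 — scale by n: T² = 4 · 72.3214 = 289.2857.

T² ≈ 289.2857


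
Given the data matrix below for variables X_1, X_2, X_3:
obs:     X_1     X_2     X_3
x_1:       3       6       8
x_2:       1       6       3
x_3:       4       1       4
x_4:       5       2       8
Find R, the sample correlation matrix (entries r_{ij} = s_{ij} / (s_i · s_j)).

Step 1 — column means:
  mean(X_1) = (3 + 1 + 4 + 5) / 4 = 13/4 = 3.25
  mean(X_2) = (6 + 6 + 1 + 2) / 4 = 15/4 = 3.75
  mean(X_3) = (8 + 3 + 4 + 8) / 4 = 23/4 = 5.75

Step 2 — sample variances and covariances s[i,j] = (1/(n-1)) · Σ_k (x_{k,i} - mean_i) · (x_{k,j} - mean_j), with n-1 = 3:
  s[X_1,X_1] = ((-0.25)·(-0.25) + (-2.25)·(-2.25) + (0.75)·(0.75) + (1.75)·(1.75)) / 3 = 8.75/3 = 2.9167
  s[X_1,X_2] = ((-0.25)·(2.25) + (-2.25)·(2.25) + (0.75)·(-2.75) + (1.75)·(-1.75)) / 3 = -10.75/3 = -3.5833
  s[X_1,X_3] = ((-0.25)·(2.25) + (-2.25)·(-2.75) + (0.75)·(-1.75) + (1.75)·(2.25)) / 3 = 8.25/3 = 2.75
  s[X_2,X_2] = ((2.25)·(2.25) + (2.25)·(2.25) + (-2.75)·(-2.75) + (-1.75)·(-1.75)) / 3 = 20.75/3 = 6.9167
  s[X_2,X_3] = ((2.25)·(2.25) + (2.25)·(-2.75) + (-2.75)·(-1.75) + (-1.75)·(2.25)) / 3 = -0.25/3 = -0.0833
  s[X_3,X_3] = ((2.25)·(2.25) + (-2.75)·(-2.75) + (-1.75)·(-1.75) + (2.25)·(2.25)) / 3 = 20.75/3 = 6.9167
  Sample standard deviations s_i = √(s[i,i]):
  s(X_1) = √(2.9167) = 1.7078
  s(X_2) = √(6.9167) = 2.63
  s(X_3) = √(6.9167) = 2.63

Step 3 — r_{ij} = s_{ij} / (s_i · s_j):
  r[X_1,X_1] = 1 (diagonal).
  r[X_1,X_2] = -3.5833 / (1.7078 · 2.63) = -3.5833 / 4.4915 = -0.7978
  r[X_1,X_3] = 2.75 / (1.7078 · 2.63) = 2.75 / 4.4915 = 0.6123
  r[X_2,X_2] = 1 (diagonal).
  r[X_2,X_3] = -0.0833 / (2.63 · 2.63) = -0.0833 / 6.9167 = -0.012
  r[X_3,X_3] = 1 (diagonal).

R is symmetric with unit diagonal. Assembling:

R = [[1, -0.7978, 0.6123],
 [-0.7978, 1, -0.012],
 [0.6123, -0.012, 1]]
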